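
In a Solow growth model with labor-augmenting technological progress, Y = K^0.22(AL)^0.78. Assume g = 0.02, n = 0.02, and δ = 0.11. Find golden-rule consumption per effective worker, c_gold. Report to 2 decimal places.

c_gold ≈ 0.87

Break-even investment rate: n + g + δ = 0.02 + 0.02 + 0.11 = 0.15.
Maximizing c = f(k) − (n+g+δ)·k gives f'(k) = n+g+δ, i.e. 0.22·k^(0.22−1) = 0.15, so k_gold = (0.22/0.15)^(1/0.78) ≈ 1.6340.
y_gold = 1.6340^0.22 ≈ 1.1141.
c_gold = y_gold − (n+g+δ)·k_gold = 1.1141 − 0.15·1.6340 ≈ 0.8690.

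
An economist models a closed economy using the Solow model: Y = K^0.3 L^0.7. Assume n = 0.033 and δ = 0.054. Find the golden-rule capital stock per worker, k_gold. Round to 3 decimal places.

k_gold ≈ 5.861

Break-even investment rate: n + δ = 0.033 + 0.054 = 0.087.
At the golden rule the marginal product of capital equals n+δ: 0.3·k^(0.3−1) = 0.087. Solving, k_gold = (0.3/0.087)^(1/0.7) ≈ 5.8614.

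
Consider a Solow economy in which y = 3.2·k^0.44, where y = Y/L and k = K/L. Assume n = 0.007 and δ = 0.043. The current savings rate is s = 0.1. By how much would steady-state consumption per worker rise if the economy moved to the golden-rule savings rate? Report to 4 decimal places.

Δc ≈ 12.2966

Break-even investment rate: n + δ = 0.007 + 0.043 = 0.05.
Current steady state (s = 0.1): k* = (0.1·3.2/0.05)^(1/0.56) ≈ 27.5174, y* = 3.2·27.5174^0.44 ≈ 13.7587, c* = (1−0.1)·13.7587 ≈ 12.3828.
At the golden rule the marginal product of capital equals n+δ: 0.44·3.2·k^(0.44−1) = 0.05. Solving, k_gold = (0.44·3.2/0.05)^(1/0.56) ≈ 387.8196.
y_gold = 3.2·387.8196^0.44 ≈ 44.0704, c_gold = y_gold − 0.05·k_gold ≈ 24.6794.
Gain: Δc = 24.6794 − 12.3828 ≈ 12.2966.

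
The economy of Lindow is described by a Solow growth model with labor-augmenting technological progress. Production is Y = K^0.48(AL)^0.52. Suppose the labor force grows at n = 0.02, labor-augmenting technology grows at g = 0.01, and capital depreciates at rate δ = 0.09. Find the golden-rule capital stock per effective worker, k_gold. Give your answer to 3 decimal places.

Capital per effective worker breaks even when investment replaces (n + g + δ)·k; here n + g + δ = 0.12.
Golden rule sets MPK = n+g+δ: 0.48·k^(0.48−1) = 0.12, so k_gold = (0.48/0.12)^(1/0.52) ≈ 14.3816.

k_gold ≈ 14.382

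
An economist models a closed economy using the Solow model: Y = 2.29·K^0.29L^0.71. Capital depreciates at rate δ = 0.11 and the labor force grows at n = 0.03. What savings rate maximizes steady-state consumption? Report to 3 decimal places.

The effective depreciation rate is n + δ = 0.03 + 0.11 = 0.14.
At the golden rule MPK = n+δ, and in any Cobb-Douglas steady state s = (n+δ)·k/y = MPK·k/y = capital's share 0.29.

s_gold = 0.290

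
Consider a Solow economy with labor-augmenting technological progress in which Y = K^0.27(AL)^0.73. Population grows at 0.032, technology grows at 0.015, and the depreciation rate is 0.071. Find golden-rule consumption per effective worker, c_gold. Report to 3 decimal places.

n + g + δ = 0.032 + 0.015 + 0.071 = 0.118.
At the golden rule the marginal product of capital equals n+g+δ: 0.27·k^(0.27−1) = 0.118. Solving, k_gold = (0.27/0.118)^(1/0.73) ≈ 3.1077.
y_gold = 3.1077^0.27 ≈ 1.3582.
c_gold = y_gold − (n+g+δ)·k_gold = 1.3582 − 0.118·3.1077 ≈ 0.9915.

c_gold ≈ 0.991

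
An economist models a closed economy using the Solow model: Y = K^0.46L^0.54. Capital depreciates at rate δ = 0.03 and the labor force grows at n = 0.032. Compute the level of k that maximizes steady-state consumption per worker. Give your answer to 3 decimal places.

k_gold ≈ 40.906

Capital per worker breaks even when investment replaces (n + δ)·k; here n + δ = 0.062.
Golden rule sets MPK = n+δ: 0.46·k^(0.46−1) = 0.062, so k_gold = (0.46/0.062)^(1/0.54) ≈ 40.9062.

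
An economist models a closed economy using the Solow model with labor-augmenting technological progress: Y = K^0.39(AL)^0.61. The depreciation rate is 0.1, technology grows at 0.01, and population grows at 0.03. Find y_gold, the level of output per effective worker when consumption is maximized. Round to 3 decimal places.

y_gold ≈ 1.925

Capital per effective worker breaks even when investment replaces (n + g + δ)·k; here n + g + δ = 0.14.
Golden rule sets MPK = n+g+δ: 0.39·k^(0.39−1) = 0.14, so k_gold = (0.39/0.14)^(1/0.61) ≈ 5.3630.
Output: y_gold = k_gold^0.39 = 5.3630^0.39 ≈ 1.9252.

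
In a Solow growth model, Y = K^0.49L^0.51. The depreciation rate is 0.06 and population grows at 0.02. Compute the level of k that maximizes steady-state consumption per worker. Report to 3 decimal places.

n + δ = 0.02 + 0.06 = 0.08.
Golden rule sets MPK = n+δ: 0.49·k^(0.49−1) = 0.08, so k_gold = (0.49/0.08)^(1/0.51) ≈ 34.9418.

k_gold ≈ 34.942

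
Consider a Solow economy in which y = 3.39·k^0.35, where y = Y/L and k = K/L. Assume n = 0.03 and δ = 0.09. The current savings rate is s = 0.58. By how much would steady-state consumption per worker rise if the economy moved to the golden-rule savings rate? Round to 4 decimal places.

Δc ≈ 1.1494

n + δ = 0.03 + 0.09 = 0.12.
Current steady state (s = 0.58): k* = (0.58·3.39/0.12)^(1/0.65) ≈ 73.8549, y* = 3.39·73.8549^0.35 ≈ 15.2803, c* = (1−0.58)·15.2803 ≈ 6.4177.
Maximizing c = f(k) − (n+δ)·k gives f'(k) = n+δ, i.e. 0.35·3.39·k^(0.35−1) = 0.12, so k_gold = (0.35·3.39/0.12)^(1/0.65) ≈ 33.9549.
y_gold = 3.39·33.9549^0.35 ≈ 11.6417, c_gold = y_gold − 0.12·k_gold ≈ 7.5671.
Gain: Δc = 7.5671 − 6.4177 ≈ 1.1494.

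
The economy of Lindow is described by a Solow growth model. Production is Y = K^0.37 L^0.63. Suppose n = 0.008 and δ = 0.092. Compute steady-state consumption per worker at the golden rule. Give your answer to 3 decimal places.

The effective depreciation rate is n + δ = 0.008 + 0.092 = 0.1.
Golden rule sets MPK = n+δ: 0.37·k^(0.37−1) = 0.1, so k_gold = (0.37/0.1)^(1/0.63) ≈ 7.9782.
y_gold = 7.9782^0.37 ≈ 2.1563.
c_gold = y_gold − (n+δ)·k_gold = 2.1563 − 0.1·7.9782 ≈ 1.3585.

c_gold ≈ 1.358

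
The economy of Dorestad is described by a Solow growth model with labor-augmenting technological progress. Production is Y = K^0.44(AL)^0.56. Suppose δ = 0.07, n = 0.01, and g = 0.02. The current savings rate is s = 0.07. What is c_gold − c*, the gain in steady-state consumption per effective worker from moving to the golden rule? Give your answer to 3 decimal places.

The effective depreciation rate is n + g + δ = 0.01 + 0.02 + 0.07 = 0.1.
Current steady state (s = 0.07): k* = (0.07/0.1)^(1/0.56) ≈ 0.5289, y* = 0.5289^0.44 ≈ 0.7556, c* = (1−0.07)·0.7556 ≈ 0.7027.
Golden rule sets MPK = n+g+δ: 0.44·k^(0.44−1) = 0.1, so k_gold = (0.44/0.1)^(1/0.56) ≈ 14.0936.
y_gold = 14.0936^0.44 ≈ 3.2031, c_gold = y_gold − 0.1·k_gold ≈ 1.7937.
Gain: Δc = 1.7937 − 0.7027 ≈ 1.0910.

Δc ≈ 1.091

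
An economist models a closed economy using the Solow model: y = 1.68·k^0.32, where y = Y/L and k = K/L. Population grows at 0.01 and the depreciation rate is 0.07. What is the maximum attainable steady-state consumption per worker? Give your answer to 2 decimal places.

The effective depreciation rate is n + δ = 0.01 + 0.07 = 0.08.
Maximizing c = f(k) − (n+δ)·k gives f'(k) = n+δ, i.e. 0.32·1.68·k^(0.32−1) = 0.08, so k_gold = (0.32·1.68/0.08)^(1/0.68) ≈ 16.4710.
y_gold = 1.68·16.4710^0.32 ≈ 4.1177.
c_gold = y_gold − (n+δ)·k_gold = 4.1177 − 0.08·16.4710 ≈ 2.8001.

c_gold ≈ 2.80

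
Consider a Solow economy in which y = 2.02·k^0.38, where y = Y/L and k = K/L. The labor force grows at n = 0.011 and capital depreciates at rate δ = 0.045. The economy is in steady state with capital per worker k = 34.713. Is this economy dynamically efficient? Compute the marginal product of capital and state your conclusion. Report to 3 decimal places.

dynamically efficient; MPK ≈ 0.085

n + δ = 0.011 + 0.045 = 0.056.
MPK = 0.38·2.02·k^(0.38−1) = 0.38·2.02·34.713^(-0.62) ≈ 0.0851.
MPK > 0.056, so the economy is dynamically efficient (under-saving).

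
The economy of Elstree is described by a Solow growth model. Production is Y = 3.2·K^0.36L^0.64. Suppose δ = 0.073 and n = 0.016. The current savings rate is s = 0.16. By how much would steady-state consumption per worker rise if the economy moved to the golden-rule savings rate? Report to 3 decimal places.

The effective depreciation rate is n + δ = 0.016 + 0.073 = 0.089.
Current steady state (s = 0.16): k* = (0.16·3.2/0.089)^(1/0.64) ≈ 15.3926, y* = 3.2·15.3926^0.36 ≈ 8.5621, c* = (1−0.16)·8.5621 ≈ 7.1922.
Maximizing c = f(k) − (n+δ)·k gives f'(k) = n+δ, i.e. 0.36·3.2·k^(0.36−1) = 0.089, so k_gold = (0.36·3.2/0.089)^(1/0.64) ≈ 54.6509.
y_gold = 3.2·54.6509^0.36 ≈ 13.5109, c_gold = y_gold − 0.089·k_gold ≈ 8.6470.
Gain: Δc = 8.6470 − 7.1922 ≈ 1.4548.

Δc ≈ 1.455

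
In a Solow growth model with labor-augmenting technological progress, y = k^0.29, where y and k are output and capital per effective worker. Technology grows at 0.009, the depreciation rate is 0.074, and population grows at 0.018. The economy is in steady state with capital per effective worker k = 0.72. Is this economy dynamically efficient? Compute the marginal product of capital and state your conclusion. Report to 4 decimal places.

Capital per effective worker breaks even when investment replaces (n + g + δ)·k; here n + g + δ = 0.101.
MPK = 0.29·k^(0.29−1) = 0.29·0.72^(-0.71) ≈ 0.3662.
MPK > 0.101, so the economy is dynamically efficient (under-saving).

dynamically efficient; MPK ≈ 0.3662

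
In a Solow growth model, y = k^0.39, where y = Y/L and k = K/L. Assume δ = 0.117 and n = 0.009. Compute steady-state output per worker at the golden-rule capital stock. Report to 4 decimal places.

y_gold ≈ 2.0593

Break-even investment rate: n + δ = 0.009 + 0.117 = 0.126.
Maximizing c = f(k) − (n+δ)·k gives f'(k) = n+δ, i.e. 0.39·k^(0.39−1) = 0.126, so k_gold = (0.39/0.126)^(1/0.61) ≈ 6.3741.
Output: y_gold = k_gold^0.39 = 6.3741^0.39 ≈ 2.0593.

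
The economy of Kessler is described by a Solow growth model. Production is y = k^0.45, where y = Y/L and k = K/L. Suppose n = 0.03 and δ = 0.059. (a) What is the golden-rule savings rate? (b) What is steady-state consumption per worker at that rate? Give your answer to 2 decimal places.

Capital per worker breaks even when investment replaces (n + δ)·k; here n + δ = 0.089.
For Cobb-Douglas, s_gold equals capital's share: s_gold = 0.45.
Maximizing c = f(k) − (n+δ)·k gives f'(k) = n+δ, i.e. 0.45·k^(0.45−1) = 0.089, so k_gold = (0.45/0.089)^(1/0.55) ≈ 19.0405.
y_gold = 19.0405^0.45 ≈ 3.7658; c_gold = (1−0.45)·y_gold ≈ 2.0712.

(a) s_gold = 0.45; (b) c_gold ≈ 2.07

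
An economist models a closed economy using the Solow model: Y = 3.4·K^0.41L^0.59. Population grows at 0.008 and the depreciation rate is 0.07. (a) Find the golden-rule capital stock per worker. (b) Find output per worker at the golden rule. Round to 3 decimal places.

Break-even investment rate: n + δ = 0.008 + 0.07 = 0.078.
Setting f'(k) = n+δ gives 0.41·3.4·k^(0.41−1) = 0.078, hence k_gold = (0.41·3.4/0.078)^(1/0.59) ≈ 132.5314.
y_gold = 3.4·132.5314^0.41 ≈ 25.2133.

(a) k_gold ≈ 132.531; (b) y_gold ≈ 25.213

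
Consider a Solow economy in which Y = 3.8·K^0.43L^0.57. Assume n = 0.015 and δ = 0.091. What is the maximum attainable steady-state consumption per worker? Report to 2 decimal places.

The effective depreciation rate is n + δ = 0.015 + 0.091 = 0.106.
Golden rule sets MPK = n+δ: 0.43·3.8·k^(0.43−1) = 0.106, so k_gold = (0.43·3.8/0.106)^(1/0.57) ≈ 121.3713.
y_gold = 3.8·121.3713^0.43 ≈ 29.9194.
c_gold = y_gold − (n+δ)·k_gold = 29.9194 − 0.106·121.3713 ≈ 17.0541.

c_gold ≈ 17.05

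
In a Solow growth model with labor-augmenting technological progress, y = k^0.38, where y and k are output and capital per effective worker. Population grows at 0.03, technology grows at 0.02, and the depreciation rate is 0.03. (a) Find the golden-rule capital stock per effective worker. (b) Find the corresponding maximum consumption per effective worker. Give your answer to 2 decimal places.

(a) k_gold ≈ 12.34; (b) c_gold ≈ 1.61

Break-even investment rate: n + g + δ = 0.03 + 0.02 + 0.03 = 0.08.
Setting f'(k) = n+g+δ gives 0.38·k^(0.38−1) = 0.08, hence k_gold = (0.38/0.08)^(1/0.62) ≈ 12.3436.
y_gold = 12.3436^0.38 ≈ 2.5986; c_gold = y_gold − 0.08·k_gold ≈ 1.6112.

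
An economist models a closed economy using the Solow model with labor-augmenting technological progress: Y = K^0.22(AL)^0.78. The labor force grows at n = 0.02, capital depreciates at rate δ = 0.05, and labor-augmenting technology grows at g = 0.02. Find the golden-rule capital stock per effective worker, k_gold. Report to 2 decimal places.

Break-even investment rate: n + g + δ = 0.02 + 0.02 + 0.05 = 0.09.
Setting f'(k) = n+g+δ gives 0.22·k^(0.22−1) = 0.09, hence k_gold = (0.22/0.09)^(1/0.78) ≈ 3.1453.

k_gold ≈ 3.15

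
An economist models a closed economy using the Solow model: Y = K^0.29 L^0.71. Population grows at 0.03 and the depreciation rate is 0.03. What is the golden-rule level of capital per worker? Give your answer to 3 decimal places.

k_gold ≈ 9.199

n + δ = 0.03 + 0.03 = 0.06.
At the golden rule the marginal product of capital equals n+δ: 0.29·k^(0.29−1) = 0.06. Solving, k_gold = (0.29/0.06)^(1/0.71) ≈ 9.1987.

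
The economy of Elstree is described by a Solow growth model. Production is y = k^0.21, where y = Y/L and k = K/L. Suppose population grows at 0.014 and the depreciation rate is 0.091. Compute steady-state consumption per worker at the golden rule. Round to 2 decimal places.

c_gold ≈ 0.95

Break-even investment rate: n + δ = 0.014 + 0.091 = 0.105.
Golden rule sets MPK = n+δ: 0.21·k^(0.21−1) = 0.105, so k_gold = (0.21/0.105)^(1/0.79) ≈ 2.4046.
y_gold = 2.4046^0.21 ≈ 1.2023.
c_gold = y_gold − (n+δ)·k_gold = 1.2023 − 0.105·2.4046 ≈ 0.9498.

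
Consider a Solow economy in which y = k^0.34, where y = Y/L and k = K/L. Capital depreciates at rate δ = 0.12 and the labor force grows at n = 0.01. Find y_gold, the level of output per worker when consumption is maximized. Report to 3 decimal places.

y_gold ≈ 1.641

n + δ = 0.01 + 0.12 = 0.13.
At the golden rule the marginal product of capital equals n+δ: 0.34·k^(0.34−1) = 0.13. Solving, k_gold = (0.34/0.13)^(1/0.66) ≈ 4.2917.
Output: y_gold = k_gold^0.34 = 4.2917^0.34 ≈ 1.6409.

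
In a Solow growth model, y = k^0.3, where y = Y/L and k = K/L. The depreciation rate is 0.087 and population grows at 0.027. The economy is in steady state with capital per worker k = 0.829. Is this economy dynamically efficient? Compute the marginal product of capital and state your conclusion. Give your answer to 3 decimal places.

dynamically efficient; MPK ≈ 0.342

Capital per worker breaks even when investment replaces (n + δ)·k; here n + δ = 0.114.
MPK = 0.3·k^(0.3−1) = 0.3·0.829^(-0.7) ≈ 0.3421.
MPK > 0.114, so the economy is dynamically efficient (under-saving).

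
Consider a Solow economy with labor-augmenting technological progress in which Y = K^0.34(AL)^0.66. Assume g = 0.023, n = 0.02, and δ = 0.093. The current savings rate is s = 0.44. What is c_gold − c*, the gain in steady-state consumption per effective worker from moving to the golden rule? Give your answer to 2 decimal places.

Δc ≈ 0.03

Capital per effective worker breaks even when investment replaces (n + g + δ)·k; here n + g + δ = 0.136.
Current steady state (s = 0.44): k* = (0.44/0.136)^(1/0.66) ≈ 5.9237, y* = 5.9237^0.34 ≈ 1.8310, c* = (1−0.44)·1.8310 ≈ 1.0253.
Golden rule sets MPK = n+g+δ: 0.34·k^(0.34−1) = 0.136, so k_gold = (0.34/0.136)^(1/0.66) ≈ 4.0081.
y_gold = 4.0081^0.34 ≈ 1.6032, c_gold = y_gold − 0.136·k_gold ≈ 1.0581.
Gain: Δc = 1.0581 − 1.0253 ≈ 0.0328.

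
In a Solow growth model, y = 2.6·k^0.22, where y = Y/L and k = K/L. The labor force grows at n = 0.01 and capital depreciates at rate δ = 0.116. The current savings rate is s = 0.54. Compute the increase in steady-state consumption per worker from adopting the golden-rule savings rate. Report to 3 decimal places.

Capital per worker breaks even when investment replaces (n + δ)·k; here n + δ = 0.126.
Current steady state (s = 0.54): k* = (0.54·2.6/0.126)^(1/0.78) ≈ 21.9940, y* = 2.6·21.9940^0.22 ≈ 5.1319, c* = (1−0.54)·5.1319 ≈ 2.3607.
Golden rule sets MPK = n+δ: 0.22·2.6·k^(0.22−1) = 0.126, so k_gold = (0.22·2.6/0.126)^(1/0.78) ≈ 6.9557.
y_gold = 2.6·6.9557^0.22 ≈ 3.9837, c_gold = y_gold − 0.126·k_gold ≈ 3.1073.
Gain: Δc = 3.1073 − 2.3607 ≈ 0.7466.

Δc ≈ 0.747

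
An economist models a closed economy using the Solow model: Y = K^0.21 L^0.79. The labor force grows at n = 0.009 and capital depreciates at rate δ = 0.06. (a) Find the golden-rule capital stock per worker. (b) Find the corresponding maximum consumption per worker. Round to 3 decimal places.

(a) k_gold ≈ 4.091; (b) c_gold ≈ 1.062

Break-even investment rate: n + δ = 0.009 + 0.06 = 0.069.
Maximizing c = f(k) − (n+δ)·k gives f'(k) = n+δ, i.e. 0.21·k^(0.21−1) = 0.069, so k_gold = (0.21/0.069)^(1/0.79) ≈ 4.0913.
y_gold = 4.0913^0.21 ≈ 1.3443; c_gold = y_gold − 0.069·k_gold ≈ 1.0620.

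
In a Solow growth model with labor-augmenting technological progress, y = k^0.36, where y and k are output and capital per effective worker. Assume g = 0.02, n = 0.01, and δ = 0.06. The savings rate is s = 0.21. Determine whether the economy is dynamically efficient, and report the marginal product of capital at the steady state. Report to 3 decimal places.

n + g + δ = 0.01 + 0.02 + 0.06 = 0.09.
Steady-state k*: s·k^0.36 = 0.09·k gives k* = (0.21/0.09)^(1/0.64) ≈ 3.7581.
MPK = 0.36·3.7581^(-0.64) ≈ 0.1543.
MPK > n+g+δ = 0.09, so the economy is dynamically efficient (under-saving).

dynamically efficient; MPK ≈ 0.154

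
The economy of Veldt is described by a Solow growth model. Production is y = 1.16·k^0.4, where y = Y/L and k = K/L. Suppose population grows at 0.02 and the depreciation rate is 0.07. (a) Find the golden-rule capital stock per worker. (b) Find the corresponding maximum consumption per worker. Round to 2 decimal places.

Break-even investment rate: n + δ = 0.02 + 0.07 = 0.09.
Maximizing c = f(k) − (n+δ)·k gives f'(k) = n+δ, i.e. 0.4·1.16·k^(0.4−1) = 0.09, so k_gold = (0.4·1.16/0.09)^(1/0.6) ≈ 15.3860.
y_gold = 1.16·15.3860^0.4 ≈ 3.4619; c_gold = y_gold − 0.09·k_gold ≈ 2.0771.

(a) k_gold ≈ 15.39; (b) c_gold ≈ 2.08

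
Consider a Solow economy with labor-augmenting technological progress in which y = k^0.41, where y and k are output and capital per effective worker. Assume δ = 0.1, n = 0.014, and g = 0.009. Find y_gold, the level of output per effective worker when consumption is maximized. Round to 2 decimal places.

y_gold ≈ 2.31

The effective depreciation rate is n + g + δ = 0.014 + 0.009 + 0.1 = 0.123.
Golden rule sets MPK = n+g+δ: 0.41·k^(0.41−1) = 0.123, so k_gold = (0.41/0.123)^(1/0.59) ≈ 7.6955.
Output: y_gold = k_gold^0.41 = 7.6955^0.41 ≈ 2.3086.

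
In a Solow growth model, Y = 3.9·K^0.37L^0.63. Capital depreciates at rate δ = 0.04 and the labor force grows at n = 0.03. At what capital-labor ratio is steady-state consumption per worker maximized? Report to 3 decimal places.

The effective depreciation rate is n + δ = 0.03 + 0.04 = 0.07.
Maximizing c = f(k) − (n+δ)·k gives f'(k) = n+δ, i.e. 0.37·3.9·k^(0.37−1) = 0.07, so k_gold = (0.37·3.9/0.07)^(1/0.63) ≈ 121.8937.

k_gold ≈ 121.894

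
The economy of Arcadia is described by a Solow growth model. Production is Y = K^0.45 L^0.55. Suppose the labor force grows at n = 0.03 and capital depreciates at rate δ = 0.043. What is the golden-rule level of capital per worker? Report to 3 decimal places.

n + δ = 0.03 + 0.043 = 0.073.
Golden rule sets MPK = n+δ: 0.45·k^(0.45−1) = 0.073, so k_gold = (0.45/0.073)^(1/0.55) ≈ 27.3000.

k_gold ≈ 27.300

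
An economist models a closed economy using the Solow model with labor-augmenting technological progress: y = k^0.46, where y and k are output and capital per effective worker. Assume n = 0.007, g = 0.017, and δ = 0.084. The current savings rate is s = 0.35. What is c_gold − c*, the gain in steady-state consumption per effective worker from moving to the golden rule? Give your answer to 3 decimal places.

Δc ≈ 0.086

The effective depreciation rate is n + g + δ = 0.007 + 0.017 + 0.084 = 0.108.
Current steady state (s = 0.35): k* = (0.35/0.108)^(1/0.54) ≈ 8.8234, y* = 8.8234^0.46 ≈ 2.7227, c* = (1−0.35)·2.7227 ≈ 1.7697.
Golden rule sets MPK = n+g+δ: 0.46·k^(0.46−1) = 0.108, so k_gold = (0.46/0.108)^(1/0.54) ≈ 14.6364.
y_gold = 14.6364^0.46 ≈ 3.4364, c_gold = y_gold − 0.108·k_gold ≈ 1.8556.
Gain: Δc = 1.8556 − 1.7697 ≈ 0.0859.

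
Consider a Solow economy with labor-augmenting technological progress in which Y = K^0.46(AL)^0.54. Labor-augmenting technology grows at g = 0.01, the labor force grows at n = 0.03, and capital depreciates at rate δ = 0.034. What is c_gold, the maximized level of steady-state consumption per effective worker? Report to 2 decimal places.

n + g + δ = 0.03 + 0.01 + 0.034 = 0.074.
Golden rule sets MPK = n+g+δ: 0.46·k^(0.46−1) = 0.074, so k_gold = (0.46/0.074)^(1/0.54) ≈ 29.4776.
y_gold = 29.4776^0.46 ≈ 4.7421.
c_gold = y_gold − (n+g+δ)·k_gold = 4.7421 − 0.074·29.4776 ≈ 2.5607.

c_gold ≈ 2.56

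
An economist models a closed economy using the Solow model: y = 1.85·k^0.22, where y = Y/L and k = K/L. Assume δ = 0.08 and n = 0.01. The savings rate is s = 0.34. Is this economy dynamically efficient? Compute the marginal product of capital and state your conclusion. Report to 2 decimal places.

The effective depreciation rate is n + δ = 0.01 + 0.08 = 0.09.
Steady-state k*: s·A·k^0.22 = 0.09·k gives k* = (0.34·1.85/0.09)^(1/0.78) ≈ 12.0941.
MPK = 0.22·1.85·12.0941^(-0.78) ≈ 0.0582.
MPK < n+δ = 0.09, so the economy is dynamically inefficient (over-saving).

dynamically inefficient; MPK ≈ 0.06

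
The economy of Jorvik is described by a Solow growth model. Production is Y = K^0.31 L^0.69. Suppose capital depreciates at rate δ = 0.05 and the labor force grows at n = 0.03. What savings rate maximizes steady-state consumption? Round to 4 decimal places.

Capital per worker breaks even when investment replaces (n + δ)·k; here n + δ = 0.08.
At the golden rule MPK = n+δ, and in any Cobb-Douglas steady state s = (n+δ)·k/y = MPK·k/y = capital's share 0.31.

s_gold = 0.3100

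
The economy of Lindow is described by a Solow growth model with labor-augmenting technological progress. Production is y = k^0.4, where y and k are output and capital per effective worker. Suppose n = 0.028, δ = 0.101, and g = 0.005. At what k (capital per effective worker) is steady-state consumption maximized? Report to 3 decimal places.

Capital per effective worker breaks even when investment replaces (n + g + δ)·k; here n + g + δ = 0.134.
Maximizing c = f(k) − (n+g+δ)·k gives f'(k) = n+g+δ, i.e. 0.4·k^(0.4−1) = 0.134, so k_gold = (0.4/0.134)^(1/0.6) ≈ 6.1886.

k_gold ≈ 6.189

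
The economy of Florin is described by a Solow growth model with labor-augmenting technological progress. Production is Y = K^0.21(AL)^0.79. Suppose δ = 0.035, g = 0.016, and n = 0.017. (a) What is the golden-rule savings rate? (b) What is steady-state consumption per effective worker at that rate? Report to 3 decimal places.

(a) s_gold = 0.210; (b) c_gold ≈ 1.066

Break-even investment rate: n + g + δ = 0.017 + 0.016 + 0.035 = 0.068.
For Cobb-Douglas, s_gold equals capital's share: s_gold = 0.21.
At the golden rule the marginal product of capital equals n+g+δ: 0.21·k^(0.21−1) = 0.068. Solving, k_gold = (0.21/0.068)^(1/0.79) ≈ 4.1676.
y_gold = 4.1676^0.21 ≈ 1.3495; c_gold = (1−0.21)·y_gold ≈ 1.0661.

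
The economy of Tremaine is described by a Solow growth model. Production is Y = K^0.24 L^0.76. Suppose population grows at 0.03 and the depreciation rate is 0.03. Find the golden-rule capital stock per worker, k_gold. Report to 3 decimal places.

k_gold ≈ 6.197

n + δ = 0.03 + 0.03 = 0.06.
Maximizing c = f(k) − (n+δ)·k gives f'(k) = n+δ, i.e. 0.24·k^(0.24−1) = 0.06, so k_gold = (0.24/0.06)^(1/0.76) ≈ 6.1970.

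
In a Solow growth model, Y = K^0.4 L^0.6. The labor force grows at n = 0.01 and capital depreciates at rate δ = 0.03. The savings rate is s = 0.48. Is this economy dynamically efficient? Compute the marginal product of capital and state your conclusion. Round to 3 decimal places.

dynamically inefficient; MPK ≈ 0.033

The effective depreciation rate is n + δ = 0.01 + 0.03 = 0.04.
Steady-state k*: s·k^0.4 = 0.04·k gives k* = (0.48/0.04)^(1/0.6) ≈ 62.8978.
MPK = 0.4·62.8978^(-0.6) ≈ 0.0333.
MPK < n+δ = 0.04, so the economy is dynamically inefficient (over-saving).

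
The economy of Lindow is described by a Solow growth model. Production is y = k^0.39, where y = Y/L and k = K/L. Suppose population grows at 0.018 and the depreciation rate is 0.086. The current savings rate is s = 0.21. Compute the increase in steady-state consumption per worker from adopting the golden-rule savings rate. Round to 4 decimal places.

Capital per worker breaks even when investment replaces (n + δ)·k; here n + δ = 0.104.
Current steady state (s = 0.21): k* = (0.21/0.104)^(1/0.61) ≈ 3.1645, y* = 3.1645^0.39 ≈ 1.5672, c* = (1−0.21)·1.5672 ≈ 1.2381.
Maximizing c = f(k) − (n+δ)·k gives f'(k) = n+δ, i.e. 0.39·k^(0.39−1) = 0.104, so k_gold = (0.39/0.104)^(1/0.61) ≈ 8.7304.
y_gold = 8.7304^0.39 ≈ 2.3281, c_gold = y_gold − 0.104·k_gold ≈ 1.4201.
Gain: Δc = 1.4201 − 1.2381 ≈ 0.1821.

Δc ≈ 0.1821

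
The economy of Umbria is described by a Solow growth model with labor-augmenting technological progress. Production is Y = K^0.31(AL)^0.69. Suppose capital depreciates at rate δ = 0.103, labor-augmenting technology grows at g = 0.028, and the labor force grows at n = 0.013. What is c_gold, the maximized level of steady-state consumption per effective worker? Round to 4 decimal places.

c_gold ≈ 0.9738

n + g + δ = 0.013 + 0.028 + 0.103 = 0.144.
Maximizing c = f(k) − (n+g+δ)·k gives f'(k) = n+g+δ, i.e. 0.31·k^(0.31−1) = 0.144, so k_gold = (0.31/0.144)^(1/0.69) ≈ 3.0381.
y_gold = 3.0381^0.31 ≈ 1.4113.
c_gold = y_gold − (n+g+δ)·k_gold = 1.4113 − 0.144·3.0381 ≈ 0.9738.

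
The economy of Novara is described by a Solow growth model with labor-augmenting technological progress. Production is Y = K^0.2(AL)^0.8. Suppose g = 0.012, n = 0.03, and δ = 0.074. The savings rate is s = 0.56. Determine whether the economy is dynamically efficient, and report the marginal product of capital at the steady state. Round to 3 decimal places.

The effective depreciation rate is n + g + δ = 0.03 + 0.012 + 0.074 = 0.116.
Steady-state k*: s·k^0.2 = 0.116·k gives k* = (0.56/0.116)^(1/0.8) ≈ 7.1559.
MPK = 0.2·7.1559^(-0.8) ≈ 0.0414.
MPK < n+g+δ = 0.116, so the economy is dynamically inefficient (over-saving).

dynamically inefficient; MPK ≈ 0.041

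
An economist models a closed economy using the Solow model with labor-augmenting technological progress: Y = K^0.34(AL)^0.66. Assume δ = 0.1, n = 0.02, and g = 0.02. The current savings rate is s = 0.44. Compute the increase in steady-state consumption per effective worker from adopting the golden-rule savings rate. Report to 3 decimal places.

The effective depreciation rate is n + g + δ = 0.02 + 0.02 + 0.1 = 0.14.
Current steady state (s = 0.44): k* = (0.44/0.14)^(1/0.66) ≈ 5.6692, y* = 5.6692^0.34 ≈ 1.8038, c* = (1−0.44)·1.8038 ≈ 1.0101.
Golden rule sets MPK = n+g+δ: 0.34·k^(0.34−1) = 0.14, so k_gold = (0.34/0.14)^(1/0.66) ≈ 3.8359.
y_gold = 3.8359^0.34 ≈ 1.5795, c_gold = y_gold − 0.14·k_gold ≈ 1.0425.
Gain: Δc = 1.0425 − 1.0101 ≈ 0.0323.

Δc ≈ 0.032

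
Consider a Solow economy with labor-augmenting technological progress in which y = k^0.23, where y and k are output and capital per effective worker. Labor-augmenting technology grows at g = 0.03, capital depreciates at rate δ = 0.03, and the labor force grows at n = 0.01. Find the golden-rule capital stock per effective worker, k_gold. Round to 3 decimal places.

n + g + δ = 0.01 + 0.03 + 0.03 = 0.07.
Setting f'(k) = n+g+δ gives 0.23·k^(0.23−1) = 0.07, hence k_gold = (0.23/0.07)^(1/0.77) ≈ 4.6876.

k_gold ≈ 4.688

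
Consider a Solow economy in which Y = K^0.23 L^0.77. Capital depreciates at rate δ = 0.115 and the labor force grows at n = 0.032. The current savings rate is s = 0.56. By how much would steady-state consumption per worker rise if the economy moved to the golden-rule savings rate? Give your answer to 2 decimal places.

Break-even investment rate: n + δ = 0.032 + 0.115 = 0.147.
Current steady state (s = 0.56): k* = (0.56/0.147)^(1/0.77) ≈ 5.6804, y* = 5.6804^0.23 ≈ 1.4911, c* = (1−0.56)·1.4911 ≈ 0.6561.
At the golden rule the marginal product of capital equals n+δ: 0.23·k^(0.23−1) = 0.147. Solving, k_gold = (0.23/0.147)^(1/0.77) ≈ 1.7885.
y_gold = 1.7885^0.23 ≈ 1.1431, c_gold = y_gold − 0.147·k_gold ≈ 0.8802.
Gain: Δc = 0.8802 − 0.6561 ≈ 0.2241.

Δc ≈ 0.22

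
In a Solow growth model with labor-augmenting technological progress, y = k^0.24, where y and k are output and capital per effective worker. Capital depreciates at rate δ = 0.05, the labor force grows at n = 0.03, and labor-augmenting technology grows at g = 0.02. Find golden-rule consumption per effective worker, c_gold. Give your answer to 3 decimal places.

c_gold ≈ 1.002

Break-even investment rate: n + g + δ = 0.03 + 0.02 + 0.05 = 0.1.
Setting f'(k) = n+g+δ gives 0.24·k^(0.24−1) = 0.1, hence k_gold = (0.24/0.1)^(1/0.76) ≈ 3.1643.
y_gold = 3.1643^0.24 ≈ 1.3185.
c_gold = y_gold − (n+g+δ)·k_gold = 1.3185 − 0.1·3.1643 ≈ 1.0020.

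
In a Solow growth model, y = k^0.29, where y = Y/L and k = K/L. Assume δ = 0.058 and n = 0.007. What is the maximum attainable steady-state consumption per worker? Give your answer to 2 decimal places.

Break-even investment rate: n + δ = 0.007 + 0.058 = 0.065.
At the golden rule the marginal product of capital equals n+δ: 0.29·k^(0.29−1) = 0.065. Solving, k_gold = (0.29/0.065)^(1/0.71) ≈ 8.2180.
y_gold = 8.2180^0.29 ≈ 1.8420.
c_gold = y_gold − (n+δ)·k_gold = 1.8420 − 0.065·8.2180 ≈ 1.3078.

c_gold ≈ 1.31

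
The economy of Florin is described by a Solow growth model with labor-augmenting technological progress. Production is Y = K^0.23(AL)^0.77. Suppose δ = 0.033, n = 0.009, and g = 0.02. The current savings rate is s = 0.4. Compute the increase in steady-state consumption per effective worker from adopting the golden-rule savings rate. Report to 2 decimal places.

Δc ≈ 0.09

Break-even investment rate: n + g + δ = 0.009 + 0.02 + 0.033 = 0.062.
Current steady state (s = 0.4): k* = (0.4/0.062)^(1/0.77) ≈ 11.2595, y* = 11.2595^0.23 ≈ 1.7452, c* = (1−0.4)·1.7452 ≈ 1.0471.
Maximizing c = f(k) − (n+g+δ)·k gives f'(k) = n+g+δ, i.e. 0.23·k^(0.23−1) = 0.062, so k_gold = (0.23/0.062)^(1/0.77) ≈ 5.4878.
y_gold = 5.4878^0.23 ≈ 1.4793, c_gold = y_gold − 0.062·k_gold ≈ 1.1391.
Gain: Δc = 1.1391 − 1.0471 ≈ 0.0919.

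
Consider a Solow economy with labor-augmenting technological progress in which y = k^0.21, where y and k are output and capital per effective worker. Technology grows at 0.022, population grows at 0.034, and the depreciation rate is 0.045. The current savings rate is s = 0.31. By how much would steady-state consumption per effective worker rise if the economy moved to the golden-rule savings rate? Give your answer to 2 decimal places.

Δc ≈ 0.03

n + g + δ = 0.034 + 0.022 + 0.045 = 0.101.
Current steady state (s = 0.31): k* = (0.31/0.101)^(1/0.79) ≈ 4.1353, y* = 4.1353^0.21 ≈ 1.3473, c* = (1−0.31)·1.3473 ≈ 0.9296.
Golden rule sets MPK = n+g+δ: 0.21·k^(0.21−1) = 0.101, so k_gold = (0.21/0.101)^(1/0.79) ≈ 2.5258.
y_gold = 2.5258^0.21 ≈ 1.2148, c_gold = y_gold − 0.101·k_gold ≈ 0.9597.
Gain: Δc = 0.9597 − 0.9296 ≈ 0.0300.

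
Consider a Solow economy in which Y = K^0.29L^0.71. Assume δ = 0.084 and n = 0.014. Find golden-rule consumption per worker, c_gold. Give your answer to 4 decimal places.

The effective depreciation rate is n + δ = 0.014 + 0.084 = 0.098.
At the golden rule the marginal product of capital equals n+δ: 0.29·k^(0.29−1) = 0.098. Solving, k_gold = (0.29/0.098)^(1/0.71) ≈ 4.6092.
y_gold = 4.6092^0.29 ≈ 1.5576.
c_gold = y_gold − (n+δ)·k_gold = 1.5576 − 0.098·4.6092 ≈ 1.1059.

c_gold ≈ 1.1059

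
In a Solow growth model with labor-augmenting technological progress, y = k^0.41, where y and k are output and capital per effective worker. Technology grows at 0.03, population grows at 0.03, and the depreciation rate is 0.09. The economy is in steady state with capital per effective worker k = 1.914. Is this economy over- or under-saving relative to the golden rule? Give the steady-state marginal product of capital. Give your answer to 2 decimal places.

The effective depreciation rate is n + g + δ = 0.03 + 0.03 + 0.09 = 0.15.
MPK = 0.41·k^(0.41−1) = 0.41·1.914^(-0.59) ≈ 0.2795.
MPK > 0.15, so the economy is dynamically efficient (under-saving).

under-saving; MPK ≈ 0.28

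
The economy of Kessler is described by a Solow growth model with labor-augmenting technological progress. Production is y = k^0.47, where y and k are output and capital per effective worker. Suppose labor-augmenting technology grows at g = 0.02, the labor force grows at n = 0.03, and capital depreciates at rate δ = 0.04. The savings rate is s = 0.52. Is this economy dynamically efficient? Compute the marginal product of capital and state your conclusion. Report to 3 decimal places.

n + g + δ = 0.03 + 0.02 + 0.04 = 0.09.
Steady-state k*: s·k^0.47 = 0.09·k gives k* = (0.52/0.09)^(1/0.53) ≈ 27.3706.
MPK = 0.47·27.3706^(-0.53) ≈ 0.0813.
MPK < n+g+δ = 0.09, so the economy is dynamically inefficient (over-saving).

dynamically inefficient; MPK ≈ 0.081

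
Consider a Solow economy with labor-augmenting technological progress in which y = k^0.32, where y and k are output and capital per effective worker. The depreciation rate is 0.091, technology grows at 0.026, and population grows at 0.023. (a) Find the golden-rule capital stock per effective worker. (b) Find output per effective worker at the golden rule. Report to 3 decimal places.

The effective depreciation rate is n + g + δ = 0.023 + 0.026 + 0.091 = 0.14.
Maximizing c = f(k) − (n+g+δ)·k gives f'(k) = n+g+δ, i.e. 0.32·k^(0.32−1) = 0.14, so k_gold = (0.32/0.14)^(1/0.68) ≈ 3.3727.
y_gold = 3.3727^0.32 ≈ 1.4755.

(a) k_gold ≈ 3.373; (b) y_gold ≈ 1.476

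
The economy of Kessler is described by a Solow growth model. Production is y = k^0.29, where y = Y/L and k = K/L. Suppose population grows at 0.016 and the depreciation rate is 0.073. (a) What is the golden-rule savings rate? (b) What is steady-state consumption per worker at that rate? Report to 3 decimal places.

(a) s_gold = 0.290; (b) c_gold ≈ 1.150

Capital per worker breaks even when investment replaces (n + δ)·k; here n + δ = 0.089.
For Cobb-Douglas, s_gold equals capital's share: s_gold = 0.29.
At the golden rule the marginal product of capital equals n+δ: 0.29·k^(0.29−1) = 0.089. Solving, k_gold = (0.29/0.089)^(1/0.71) ≈ 5.2789.
y_gold = 5.2789^0.29 ≈ 1.6201; c_gold = (1−0.29)·y_gold ≈ 1.1503.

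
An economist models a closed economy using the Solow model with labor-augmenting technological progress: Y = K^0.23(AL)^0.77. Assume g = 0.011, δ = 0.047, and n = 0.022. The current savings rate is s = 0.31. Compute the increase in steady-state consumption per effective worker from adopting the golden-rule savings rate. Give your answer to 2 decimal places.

Break-even investment rate: n + g + δ = 0.022 + 0.011 + 0.047 = 0.08.
Current steady state (s = 0.31): k* = (0.31/0.08)^(1/0.77) ≈ 5.8075, y* = 5.8075^0.23 ≈ 1.4987, c* = (1−0.31)·1.4987 ≈ 1.0341.
Maximizing c = f(k) − (n+g+δ)·k gives f'(k) = n+g+δ, i.e. 0.23·k^(0.23−1) = 0.08, so k_gold = (0.23/0.08)^(1/0.77) ≈ 3.9412.
y_gold = 3.9412^0.23 ≈ 1.3709, c_gold = y_gold − 0.08·k_gold ≈ 1.0556.
Gain: Δc = 1.0556 − 1.0341 ≈ 0.0215.

Δc ≈ 0.02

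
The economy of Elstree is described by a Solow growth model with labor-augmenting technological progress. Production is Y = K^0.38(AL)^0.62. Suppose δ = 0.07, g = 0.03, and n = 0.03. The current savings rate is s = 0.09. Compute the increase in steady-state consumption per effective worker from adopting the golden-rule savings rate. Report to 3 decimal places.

Break-even investment rate: n + g + δ = 0.03 + 0.03 + 0.07 = 0.13.
Current steady state (s = 0.09): k* = (0.09/0.13)^(1/0.62) ≈ 0.5526, y* = 0.5526^0.38 ≈ 0.7982, c* = (1−0.09)·0.7982 ≈ 0.7264.
At the golden rule the marginal product of capital equals n+g+δ: 0.38·k^(0.38−1) = 0.13. Solving, k_gold = (0.38/0.13)^(1/0.62) ≈ 5.6410.
y_gold = 5.6410^0.38 ≈ 1.9298, c_gold = y_gold − 0.13·k_gold ≈ 1.1965.
Gain: Δc = 1.1965 − 0.7264 ≈ 0.4701.

Δc ≈ 0.470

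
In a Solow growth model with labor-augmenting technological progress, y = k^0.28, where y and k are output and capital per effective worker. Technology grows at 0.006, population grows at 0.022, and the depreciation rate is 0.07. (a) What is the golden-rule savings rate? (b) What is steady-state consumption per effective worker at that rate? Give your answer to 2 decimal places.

(a) s_gold = 0.28; (b) c_gold ≈ 1.08

The effective depreciation rate is n + g + δ = 0.022 + 0.006 + 0.07 = 0.098.
For Cobb-Douglas, s_gold equals capital's share: s_gold = 0.28.
Setting f'(k) = n+g+δ gives 0.28·k^(0.28−1) = 0.098, hence k_gold = (0.28/0.098)^(1/0.72) ≈ 4.2977.
y_gold = 4.2977^0.28 ≈ 1.5042; c_gold = (1−0.28)·y_gold ≈ 1.0830.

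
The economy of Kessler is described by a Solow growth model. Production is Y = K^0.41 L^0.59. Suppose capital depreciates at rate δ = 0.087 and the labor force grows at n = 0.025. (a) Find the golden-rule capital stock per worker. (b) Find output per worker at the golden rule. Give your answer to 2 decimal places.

Capital per worker breaks even when investment replaces (n + δ)·k; here n + δ = 0.112.
At the golden rule the marginal product of capital equals n+δ: 0.41·k^(0.41−1) = 0.112. Solving, k_gold = (0.41/0.112)^(1/0.59) ≈ 9.0198.
y_gold = 9.0198^0.41 ≈ 2.4639.

(a) k_gold ≈ 9.02; (b) y_gold ≈ 2.46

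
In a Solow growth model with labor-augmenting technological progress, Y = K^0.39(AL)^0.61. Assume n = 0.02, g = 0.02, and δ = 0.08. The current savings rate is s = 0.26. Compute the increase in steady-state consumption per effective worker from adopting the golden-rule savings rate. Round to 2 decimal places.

Δc ≈ 0.08

The effective depreciation rate is n + g + δ = 0.02 + 0.02 + 0.08 = 0.12.
Current steady state (s = 0.26): k* = (0.26/0.12)^(1/0.61) ≈ 3.5520, y* = 3.5520^0.39 ≈ 1.6394, c* = (1−0.26)·1.6394 ≈ 1.2132.
Maximizing c = f(k) − (n+g+δ)·k gives f'(k) = n+g+δ, i.e. 0.39·k^(0.39−1) = 0.12, so k_gold = (0.39/0.12)^(1/0.61) ≈ 6.9048.
y_gold = 6.9048^0.39 ≈ 2.1246, c_gold = y_gold − 0.12·k_gold ≈ 1.2960.
Gain: Δc = 1.2960 − 1.2132 ≈ 0.0828.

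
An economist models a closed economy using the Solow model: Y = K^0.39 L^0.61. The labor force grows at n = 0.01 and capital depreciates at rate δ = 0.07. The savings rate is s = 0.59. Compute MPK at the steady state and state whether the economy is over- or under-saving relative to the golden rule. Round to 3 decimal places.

over-saving; MPK ≈ 0.053

Capital per worker breaks even when investment replaces (n + δ)·k; here n + δ = 0.08.
Steady-state k*: s·k^0.39 = 0.08·k gives k* = (0.59/0.08)^(1/0.61) ≈ 26.4582.
MPK = 0.39·26.4582^(-0.61) ≈ 0.0529.
MPK < n+δ = 0.08, so the economy is dynamically inefficient (over-saving).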